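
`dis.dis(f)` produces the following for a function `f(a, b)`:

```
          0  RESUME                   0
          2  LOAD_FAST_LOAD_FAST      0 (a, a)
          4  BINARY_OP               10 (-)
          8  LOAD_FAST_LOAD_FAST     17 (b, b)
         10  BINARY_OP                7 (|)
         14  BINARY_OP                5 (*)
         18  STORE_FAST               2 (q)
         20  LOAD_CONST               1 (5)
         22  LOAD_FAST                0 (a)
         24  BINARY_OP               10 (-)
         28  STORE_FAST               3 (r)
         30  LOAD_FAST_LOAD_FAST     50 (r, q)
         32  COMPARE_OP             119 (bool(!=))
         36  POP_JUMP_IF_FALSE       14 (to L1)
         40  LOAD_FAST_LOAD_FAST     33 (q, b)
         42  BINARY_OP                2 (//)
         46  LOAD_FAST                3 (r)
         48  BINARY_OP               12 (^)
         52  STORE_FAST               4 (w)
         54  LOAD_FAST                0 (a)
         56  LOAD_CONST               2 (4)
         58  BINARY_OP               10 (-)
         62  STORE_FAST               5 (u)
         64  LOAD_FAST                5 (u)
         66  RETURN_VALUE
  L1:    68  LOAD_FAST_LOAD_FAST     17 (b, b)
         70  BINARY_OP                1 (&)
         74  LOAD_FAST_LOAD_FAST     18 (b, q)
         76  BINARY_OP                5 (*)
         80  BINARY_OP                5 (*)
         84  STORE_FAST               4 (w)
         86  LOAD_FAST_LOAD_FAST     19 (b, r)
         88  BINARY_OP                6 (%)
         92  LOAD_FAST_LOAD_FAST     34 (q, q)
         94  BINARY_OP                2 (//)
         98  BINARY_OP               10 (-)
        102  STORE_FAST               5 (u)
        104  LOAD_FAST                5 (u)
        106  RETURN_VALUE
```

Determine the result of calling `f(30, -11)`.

LOAD_FAST_LOAD_FAST a,a → push 30,30. Stack: [30, 30]
BINARY_OP - → 30 - 30 = 0. Stack: [0]
LOAD_FAST_LOAD_FAST b,b → push -11,-11. Stack: [0, -11, -11]
BINARY_OP | → -11 | -11 = -11. Stack: [0, -11]
BINARY_OP * → 0 * -11 = 0. Stack: [0]
STORE_FAST q → q=0. Stack: []
LOAD_CONST → push 5. Stack: [5]
LOAD_FAST a → push 30. Stack: [5, 30]
BINARY_OP - → 5 - 30 = -25. Stack: [-25]
STORE_FAST r → r=-25. Stack: []
LOAD_FAST_LOAD_FAST r,q → push -25,0. Stack: [-25, 0]
COMPARE_OP bool(!=) → -25 vs 0 = True. Stack: [True]
POP_JUMP_IF_FALSE → pop True; no jump. Stack: []
LOAD_FAST_LOAD_FAST q,b → push 0,-11. Stack: [0, -11]
BINARY_OP // → 0 // -11 = 0. Stack: [0]
LOAD_FAST r → push -25. Stack: [0, -25]
BINARY_OP ^ → 0 ^ -25 = -25. Stack: [-25]
STORE_FAST w → w=-25. Stack: []
LOAD_FAST a → push 30. Stack: [30]
LOAD_CONST → push 4. Stack: [30, 4]
BINARY_OP - → 30 - 4 = 26. Stack: [26]
STORE_FAST u → u=26. Stack: []
LOAD_FAST u → push 26. Stack: [26]
RETURN_VALUE → return 26.

26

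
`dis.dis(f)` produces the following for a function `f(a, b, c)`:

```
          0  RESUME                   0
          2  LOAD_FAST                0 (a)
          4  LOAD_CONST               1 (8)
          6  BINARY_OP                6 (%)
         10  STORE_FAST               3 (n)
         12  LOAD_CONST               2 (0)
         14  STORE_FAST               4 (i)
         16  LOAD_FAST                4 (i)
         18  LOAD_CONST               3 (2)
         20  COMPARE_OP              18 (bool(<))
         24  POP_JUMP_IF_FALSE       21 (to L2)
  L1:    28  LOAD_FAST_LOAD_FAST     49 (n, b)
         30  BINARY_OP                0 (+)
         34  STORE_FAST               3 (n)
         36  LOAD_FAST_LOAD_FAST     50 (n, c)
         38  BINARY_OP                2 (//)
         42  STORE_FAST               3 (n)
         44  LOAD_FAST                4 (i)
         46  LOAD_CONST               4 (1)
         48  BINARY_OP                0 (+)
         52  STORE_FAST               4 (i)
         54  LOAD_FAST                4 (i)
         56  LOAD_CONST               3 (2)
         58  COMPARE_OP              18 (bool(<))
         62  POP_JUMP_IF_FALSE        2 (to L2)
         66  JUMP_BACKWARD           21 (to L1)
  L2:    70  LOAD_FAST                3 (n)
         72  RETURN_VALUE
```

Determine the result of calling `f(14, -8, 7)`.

LOAD_FAST a → push 14. Stack: [14]
LOAD_CONST → push 8. Stack: [14, 8]
BINARY_OP % → 14 % 8 = 6. Stack: [6]
STORE_FAST n → n=6. Stack: []
LOAD_CONST → push 0. Stack: [0]
STORE_FAST i → i=0. Stack: []
LOAD_FAST i → push 0. Stack: [0]
LOAD_CONST → push 2. Stack: [0, 2]
COMPARE_OP bool(<) → 0 vs 2 = True. Stack: [True]
POP_JUMP_IF_FALSE → pop True; no jump. Stack: []
LOAD_FAST_LOAD_FAST n,b → push 6,-8. Stack: [6, -8]
BINARY_OP + → 6 + -8 = -2. Stack: [-2]
STORE_FAST n → n=-2. Stack: []
LOAD_FAST_LOAD_FAST n,c → push -2,7. Stack: [-2, 7]
BINARY_OP // → -2 // 7 = -1. Stack: [-1]
STORE_FAST n → n=-1. Stack: []
LOAD_FAST i → push 0. Stack: [0]
LOAD_CONST → push 1. Stack: [0, 1]
BINARY_OP + → 0 + 1 = 1. Stack: [1]
STORE_FAST i → i=1. Stack: []
LOAD_FAST i → push 1. Stack: [1]
LOAD_CONST → push 2. Stack: [1, 2]
COMPARE_OP bool(<) → 1 vs 2 = True. Stack: [True]
POP_JUMP_IF_FALSE → pop True; no jump. Stack: []
LOAD_FAST_LOAD_FAST n,b → push -1,-8. Stack: [-1, -8]
BINARY_OP + → -1 + -8 = -9. Stack: [-9]
STORE_FAST n → n=-9. Stack: []
LOAD_FAST_LOAD_FAST n,c → push -9,7. Stack: [-9, 7]
BINARY_OP // → -9 // 7 = -2. Stack: [-2]
STORE_FAST n → n=-2. Stack: []
LOAD_FAST i → push 1. Stack: [1]
LOAD_CONST → push 1. Stack: [1, 1]
BINARY_OP + → 1 + 1 = 2. Stack: [2]
STORE_FAST i → i=2. Stack: []
LOAD_FAST i → push 2. Stack: [2]
LOAD_CONST → push 2. Stack: [2, 2]
COMPARE_OP bool(<) → 2 vs 2 = False. Stack: [False]
POP_JUMP_IF_FALSE → pop False; jump. Stack: []
LOAD_FAST n → push -2. Stack: [-2]
RETURN_VALUE → return -2.

-2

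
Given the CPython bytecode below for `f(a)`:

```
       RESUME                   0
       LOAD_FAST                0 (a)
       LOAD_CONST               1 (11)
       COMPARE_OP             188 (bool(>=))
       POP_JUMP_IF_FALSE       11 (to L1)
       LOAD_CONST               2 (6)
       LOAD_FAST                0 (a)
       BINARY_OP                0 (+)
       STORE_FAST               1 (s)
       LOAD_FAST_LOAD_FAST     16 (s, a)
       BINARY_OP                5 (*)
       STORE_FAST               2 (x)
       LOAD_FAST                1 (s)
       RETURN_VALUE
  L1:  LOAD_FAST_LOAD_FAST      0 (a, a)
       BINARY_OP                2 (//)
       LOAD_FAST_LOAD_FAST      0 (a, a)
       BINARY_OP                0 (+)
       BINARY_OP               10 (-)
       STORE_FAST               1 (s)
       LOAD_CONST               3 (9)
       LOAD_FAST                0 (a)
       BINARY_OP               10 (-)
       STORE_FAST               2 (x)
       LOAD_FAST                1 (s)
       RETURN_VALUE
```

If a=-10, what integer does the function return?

21

LOAD_FAST a → push -10. Stack: [-10]
LOAD_CONST → push 11. Stack: [-10, 11]
COMPARE_OP bool(>=) → -10 vs 11 = False. Stack: [False]
POP_JUMP_IF_FALSE → pop False; jump. Stack: []
LOAD_FAST_LOAD_FAST a,a → push -10,-10. Stack: [-10, -10]
BINARY_OP // → -10 // -10 = 1. Stack: [1]
LOAD_FAST_LOAD_FAST a,a → push -10,-10. Stack: [1, -10, -10]
BINARY_OP + → -10 + -10 = -20. Stack: [1, -20]
BINARY_OP - → 1 - -20 = 21. Stack: [21]
STORE_FAST s → s=21. Stack: []
LOAD_CONST → push 9. Stack: [9]
LOAD_FAST a → push -10. Stack: [9, -10]
BINARY_OP - → 9 - -10 = 19. Stack: [19]
STORE_FAST x → x=19. Stack: []
LOAD_FAST s → push 21. Stack: [21]
RETURN_VALUE → return 21.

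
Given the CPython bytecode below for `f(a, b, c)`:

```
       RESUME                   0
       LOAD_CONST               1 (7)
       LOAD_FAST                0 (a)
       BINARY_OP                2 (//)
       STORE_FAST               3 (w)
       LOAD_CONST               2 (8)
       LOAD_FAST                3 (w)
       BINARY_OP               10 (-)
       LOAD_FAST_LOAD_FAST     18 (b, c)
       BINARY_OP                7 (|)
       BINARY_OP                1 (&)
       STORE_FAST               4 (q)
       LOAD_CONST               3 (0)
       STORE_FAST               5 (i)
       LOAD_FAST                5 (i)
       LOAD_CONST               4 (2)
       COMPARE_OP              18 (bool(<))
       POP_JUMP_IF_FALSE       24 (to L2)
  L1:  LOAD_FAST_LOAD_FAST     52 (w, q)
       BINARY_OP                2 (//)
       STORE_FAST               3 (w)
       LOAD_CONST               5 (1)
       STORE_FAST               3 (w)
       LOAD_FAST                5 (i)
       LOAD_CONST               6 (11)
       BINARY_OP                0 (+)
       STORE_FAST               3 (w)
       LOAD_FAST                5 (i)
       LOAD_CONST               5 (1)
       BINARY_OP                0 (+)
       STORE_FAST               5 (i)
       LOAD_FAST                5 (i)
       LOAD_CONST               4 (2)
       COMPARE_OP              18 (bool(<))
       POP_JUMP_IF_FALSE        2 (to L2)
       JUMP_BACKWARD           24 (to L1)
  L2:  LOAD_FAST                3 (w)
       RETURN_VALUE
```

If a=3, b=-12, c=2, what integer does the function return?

12

LOAD_CONST → push 7. Stack: [7]
LOAD_FAST a → push 3. Stack: [7, 3]
BINARY_OP // → 7 // 3 = 2. Stack: [2]
STORE_FAST w → w=2. Stack: []
LOAD_CONST → push 8. Stack: [8]
LOAD_FAST w → push 2. Stack: [8, 2]
BINARY_OP - → 8 - 2 = 6. Stack: [6]
LOAD_FAST_LOAD_FAST b,c → push -12,2. Stack: [6, -12, 2]
BINARY_OP | → -12 | 2 = -10. Stack: [6, -10]
BINARY_OP & → 6 & -10 = 6. Stack: [6]
STORE_FAST q → q=6. Stack: []
LOAD_CONST → push 0. Stack: [0]
STORE_FAST i → i=0. Stack: []
LOAD_FAST i → push 0. Stack: [0]
LOAD_CONST → push 2. Stack: [0, 2]
COMPARE_OP bool(<) → 0 vs 2 = True. Stack: [True]
POP_JUMP_IF_FALSE → pop True; no jump. Stack: []
LOAD_FAST_LOAD_FAST w,q → push 2,6. Stack: [2, 6]
BINARY_OP // → 2 // 6 = 0. Stack: [0]
STORE_FAST w → w=0. Stack: []
LOAD_CONST → push 1. Stack: [1]
STORE_FAST w → w=1. Stack: []
LOAD_FAST i → push 0. Stack: [0]
LOAD_CONST → push 11. Stack: [0, 11]
BINARY_OP + → 0 + 11 = 11. Stack: [11]
STORE_FAST w → w=11. Stack: []
LOAD_FAST i → push 0. Stack: [0]
LOAD_CONST → push 1. Stack: [0, 1]
BINARY_OP + → 0 + 1 = 1. Stack: [1]
STORE_FAST i → i=1. Stack: []
LOAD_FAST i → push 1. Stack: [1]
LOAD_CONST → push 2. Stack: [1, 2]
COMPARE_OP bool(<) → 1 vs 2 = True. Stack: [True]
POP_JUMP_IF_FALSE → pop True; no jump. Stack: []
LOAD_FAST_LOAD_FAST w,q → push 11,6. Stack: [11, 6]
BINARY_OP // → 11 // 6 = 1. Stack: [1]
STORE_FAST w → w=1. Stack: []
LOAD_CONST → push 1. Stack: [1]
STORE_FAST w → w=1. Stack: []
LOAD_FAST i → push 1. Stack: [1]
LOAD_CONST → push 11. Stack: [1, 11]
BINARY_OP + → 1 + 11 = 12. Stack: [12]
STORE_FAST w → w=12. Stack: []
LOAD_FAST i → push 1. Stack: [1]
LOAD_CONST → push 1. Stack: [1, 1]
BINARY_OP + → 1 + 1 = 2. Stack: [2]
STORE_FAST i → i=2. Stack: []
LOAD_FAST i → push 2. Stack: [2]
LOAD_CONST → push 2. Stack: [2, 2]
COMPARE_OP bool(<) → 2 vs 2 = False. Stack: [False]
POP_JUMP_IF_FALSE → pop False; jump. Stack: []
LOAD_FAST w → push 12. Stack: [12]
RETURN_VALUE → return 12.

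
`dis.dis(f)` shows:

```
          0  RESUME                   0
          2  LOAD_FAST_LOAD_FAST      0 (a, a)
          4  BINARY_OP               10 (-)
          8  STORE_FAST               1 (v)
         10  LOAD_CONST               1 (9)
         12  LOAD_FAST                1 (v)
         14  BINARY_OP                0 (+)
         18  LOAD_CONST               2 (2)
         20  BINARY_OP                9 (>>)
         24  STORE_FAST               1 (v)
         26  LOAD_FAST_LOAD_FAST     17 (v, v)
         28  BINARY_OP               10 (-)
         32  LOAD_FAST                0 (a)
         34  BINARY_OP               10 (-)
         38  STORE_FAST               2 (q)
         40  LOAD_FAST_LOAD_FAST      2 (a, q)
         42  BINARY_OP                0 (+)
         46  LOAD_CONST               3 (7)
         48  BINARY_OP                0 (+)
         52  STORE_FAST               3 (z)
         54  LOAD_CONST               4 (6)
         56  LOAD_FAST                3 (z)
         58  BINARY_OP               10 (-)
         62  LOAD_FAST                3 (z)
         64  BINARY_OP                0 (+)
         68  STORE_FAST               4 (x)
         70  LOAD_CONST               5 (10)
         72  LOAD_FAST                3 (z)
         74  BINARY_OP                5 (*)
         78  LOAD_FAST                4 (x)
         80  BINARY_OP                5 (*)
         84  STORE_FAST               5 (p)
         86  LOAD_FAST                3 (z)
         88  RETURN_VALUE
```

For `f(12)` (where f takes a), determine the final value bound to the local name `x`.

LOAD_FAST_LOAD_FAST a,a → push 12,12. Stack: [12, 12]
BINARY_OP - → 12 - 12 = 0. Stack: [0]
STORE_FAST v → v=0. Stack: []
LOAD_CONST → push 9. Stack: [9]
LOAD_FAST v → push 0. Stack: [9, 0]
BINARY_OP + → 9 + 0 = 9. Stack: [9]
LOAD_CONST → push 2. Stack: [9, 2]
BINARY_OP >> → 9 >> 2 = 2. Stack: [2]
STORE_FAST v → v=2. Stack: []
LOAD_FAST_LOAD_FAST v,v → push 2,2. Stack: [2, 2]
BINARY_OP - → 2 - 2 = 0. Stack: [0]
LOAD_FAST a → push 12. Stack: [0, 12]
BINARY_OP - → 0 - 12 = -12. Stack: [-12]
STORE_FAST q → q=-12. Stack: []
LOAD_FAST_LOAD_FAST a,q → push 12,-12. Stack: [12, -12]
BINARY_OP + → 12 + -12 = 0. Stack: [0]
LOAD_CONST → push 7. Stack: [0, 7]
BINARY_OP + → 0 + 7 = 7. Stack: [7]
STORE_FAST z → z=7. Stack: []
LOAD_CONST → push 6. Stack: [6]
LOAD_FAST z → push 7. Stack: [6, 7]
BINARY_OP - → 6 - 7 = -1. Stack: [-1]
LOAD_FAST z → push 7. Stack: [-1, 7]
BINARY_OP + → -1 + 7 = 6. Stack: [6]
STORE_FAST x → x=6. Stack: []
LOAD_CONST → push 10. Stack: [10]
LOAD_FAST z → push 7. Stack: [10, 7]
BINARY_OP * → 10 * 7 = 70. Stack: [70]
LOAD_FAST x → push 6. Stack: [70, 6]
BINARY_OP * → 70 * 6 = 420. Stack: [420]
STORE_FAST p → p=420. Stack: []
LOAD_FAST z → push 7. Stack: [7]
RETURN_VALUE → return 7.

6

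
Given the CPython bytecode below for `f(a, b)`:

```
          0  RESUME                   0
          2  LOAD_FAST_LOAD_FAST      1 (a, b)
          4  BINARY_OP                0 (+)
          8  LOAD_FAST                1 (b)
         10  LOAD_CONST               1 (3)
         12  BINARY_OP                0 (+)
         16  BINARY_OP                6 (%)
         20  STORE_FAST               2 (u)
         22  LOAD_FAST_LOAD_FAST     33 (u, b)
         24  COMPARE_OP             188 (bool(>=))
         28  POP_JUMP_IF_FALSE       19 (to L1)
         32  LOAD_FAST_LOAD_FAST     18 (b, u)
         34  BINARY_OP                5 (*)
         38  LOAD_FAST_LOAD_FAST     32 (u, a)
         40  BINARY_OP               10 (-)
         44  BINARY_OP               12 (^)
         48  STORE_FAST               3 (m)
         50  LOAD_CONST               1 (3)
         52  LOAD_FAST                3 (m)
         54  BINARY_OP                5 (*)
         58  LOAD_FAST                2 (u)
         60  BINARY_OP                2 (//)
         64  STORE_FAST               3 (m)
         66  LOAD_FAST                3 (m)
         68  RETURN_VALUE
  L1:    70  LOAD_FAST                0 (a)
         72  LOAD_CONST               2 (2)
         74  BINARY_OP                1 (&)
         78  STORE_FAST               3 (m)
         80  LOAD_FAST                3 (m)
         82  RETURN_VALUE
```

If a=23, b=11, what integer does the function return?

2

LOAD_FAST_LOAD_FAST a,b → push 23,11. Stack: [23, 11]
BINARY_OP + → 23 + 11 = 34. Stack: [34]
LOAD_FAST b → push 11. Stack: [34, 11]
LOAD_CONST → push 3. Stack: [34, 11, 3]
BINARY_OP + → 11 + 3 = 14. Stack: [34, 14]
BINARY_OP % → 34 % 14 = 6. Stack: [6]
STORE_FAST u → u=6. Stack: []
LOAD_FAST_LOAD_FAST u,b → push 6,11. Stack: [6, 11]
COMPARE_OP bool(>=) → 6 vs 11 = False. Stack: [False]
POP_JUMP_IF_FALSE → pop False; jump. Stack: []
LOAD_FAST a → push 23. Stack: [23]
LOAD_CONST → push 2. Stack: [23, 2]
BINARY_OP & → 23 & 2 = 2. Stack: [2]
STORE_FAST m → m=2. Stack: []
LOAD_FAST m → push 2. Stack: [2]
RETURN_VALUE → return 2.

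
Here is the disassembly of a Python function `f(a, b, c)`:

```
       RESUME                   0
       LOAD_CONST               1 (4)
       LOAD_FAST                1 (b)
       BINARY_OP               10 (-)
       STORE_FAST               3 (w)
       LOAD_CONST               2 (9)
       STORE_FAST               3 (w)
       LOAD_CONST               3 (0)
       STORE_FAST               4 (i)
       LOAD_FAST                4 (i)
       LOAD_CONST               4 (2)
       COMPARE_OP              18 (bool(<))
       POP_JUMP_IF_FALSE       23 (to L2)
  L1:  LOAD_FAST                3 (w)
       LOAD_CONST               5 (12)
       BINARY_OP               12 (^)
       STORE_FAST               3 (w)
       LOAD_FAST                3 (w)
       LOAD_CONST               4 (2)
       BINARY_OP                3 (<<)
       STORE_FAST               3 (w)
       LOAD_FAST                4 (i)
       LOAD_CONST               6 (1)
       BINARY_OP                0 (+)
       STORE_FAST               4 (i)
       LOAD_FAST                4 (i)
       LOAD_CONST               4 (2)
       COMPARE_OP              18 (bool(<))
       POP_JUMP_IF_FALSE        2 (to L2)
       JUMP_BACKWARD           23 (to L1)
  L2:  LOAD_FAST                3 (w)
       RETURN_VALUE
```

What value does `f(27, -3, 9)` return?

LOAD_CONST → push 4. Stack: [4]
LOAD_FAST b → push -3. Stack: [4, -3]
BINARY_OP - → 4 - -3 = 7. Stack: [7]
STORE_FAST w → w=7. Stack: []
LOAD_CONST → push 9. Stack: [9]
STORE_FAST w → w=9. Stack: []
LOAD_CONST → push 0. Stack: [0]
STORE_FAST i → i=0. Stack: []
LOAD_FAST i → push 0. Stack: [0]
LOAD_CONST → push 2. Stack: [0, 2]
COMPARE_OP bool(<) → 0 vs 2 = True. Stack: [True]
POP_JUMP_IF_FALSE → pop True; no jump. Stack: []
LOAD_FAST w → push 9. Stack: [9]
LOAD_CONST → push 12. Stack: [9, 12]
BINARY_OP ^ → 9 ^ 12 = 5. Stack: [5]
STORE_FAST w → w=5. Stack: []
LOAD_FAST w → push 5. Stack: [5]
LOAD_CONST → push 2. Stack: [5, 2]
BINARY_OP << → 5 << 2 = 20. Stack: [20]
STORE_FAST w → w=20. Stack: []
LOAD_FAST i → push 0. Stack: [0]
LOAD_CONST → push 1. Stack: [0, 1]
BINARY_OP + → 0 + 1 = 1. Stack: [1]
STORE_FAST i → i=1. Stack: []
LOAD_FAST i → push 1. Stack: [1]
LOAD_CONST → push 2. Stack: [1, 2]
COMPARE_OP bool(<) → 1 vs 2 = True. Stack: [True]
POP_JUMP_IF_FALSE → pop True; no jump. Stack: []
LOAD_FAST w → push 20. Stack: [20]
LOAD_CONST → push 12. Stack: [20, 12]
BINARY_OP ^ → 20 ^ 12 = 24. Stack: [24]
STORE_FAST w → w=24. Stack: []
LOAD_FAST w → push 24. Stack: [24]
LOAD_CONST → push 2. Stack: [24, 2]
BINARY_OP << → 24 << 2 = 96. Stack: [96]
STORE_FAST w → w=96. Stack: []
LOAD_FAST i → push 1. Stack: [1]
LOAD_CONST → push 1. Stack: [1, 1]
BINARY_OP + → 1 + 1 = 2. Stack: [2]
STORE_FAST i → i=2. Stack: []
LOAD_FAST i → push 2. Stack: [2]
LOAD_CONST → push 2. Stack: [2, 2]
COMPARE_OP bool(<) → 2 vs 2 = False. Stack: [False]
POP_JUMP_IF_FALSE → pop False; jump. Stack: []
LOAD_FAST w → push 96. Stack: [96]
RETURN_VALUE → return 96.

96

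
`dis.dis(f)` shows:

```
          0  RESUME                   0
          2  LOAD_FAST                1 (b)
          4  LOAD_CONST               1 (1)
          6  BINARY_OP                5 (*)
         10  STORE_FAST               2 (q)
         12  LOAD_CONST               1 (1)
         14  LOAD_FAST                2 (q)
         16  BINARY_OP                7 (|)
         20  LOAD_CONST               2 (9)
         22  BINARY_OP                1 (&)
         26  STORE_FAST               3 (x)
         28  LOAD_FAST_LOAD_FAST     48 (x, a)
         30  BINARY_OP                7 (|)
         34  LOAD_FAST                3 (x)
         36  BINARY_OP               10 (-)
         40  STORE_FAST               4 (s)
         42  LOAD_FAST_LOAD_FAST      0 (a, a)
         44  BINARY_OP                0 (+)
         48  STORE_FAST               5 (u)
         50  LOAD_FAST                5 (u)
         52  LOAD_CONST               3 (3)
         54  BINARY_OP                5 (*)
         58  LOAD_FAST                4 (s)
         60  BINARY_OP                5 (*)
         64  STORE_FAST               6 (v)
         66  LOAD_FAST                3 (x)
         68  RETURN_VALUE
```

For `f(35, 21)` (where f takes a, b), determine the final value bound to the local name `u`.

LOAD_FAST b → push 21. Stack: [21]
LOAD_CONST → push 1. Stack: [21, 1]
BINARY_OP * → 21 * 1 = 21. Stack: [21]
STORE_FAST q → q=21. Stack: []
LOAD_CONST → push 1. Stack: [1]
LOAD_FAST q → push 21. Stack: [1, 21]
BINARY_OP | → 1 | 21 = 21. Stack: [21]
LOAD_CONST → push 9. Stack: [21, 9]
BINARY_OP & → 21 & 9 = 1. Stack: [1]
STORE_FAST x → x=1. Stack: []
LOAD_FAST_LOAD_FAST x,a → push 1,35. Stack: [1, 35]
BINARY_OP | → 1 | 35 = 35. Stack: [35]
LOAD_FAST x → push 1. Stack: [35, 1]
BINARY_OP - → 35 - 1 = 34. Stack: [34]
STORE_FAST s → s=34. Stack: []
LOAD_FAST_LOAD_FAST a,a → push 35,35. Stack: [35, 35]
BINARY_OP + → 35 + 35 = 70. Stack: [70]
STORE_FAST u → u=70. Stack: []
LOAD_FAST u → push 70. Stack: [70]
LOAD_CONST → push 3. Stack: [70, 3]
BINARY_OP * → 70 * 3 = 210. Stack: [210]
LOAD_FAST s → push 34. Stack: [210, 34]
BINARY_OP * → 210 * 34 = 7140. Stack: [7140]
STORE_FAST v → v=7140. Stack: []
LOAD_FAST x → push 1. Stack: [1]
RETURN_VALUE → return 1.

70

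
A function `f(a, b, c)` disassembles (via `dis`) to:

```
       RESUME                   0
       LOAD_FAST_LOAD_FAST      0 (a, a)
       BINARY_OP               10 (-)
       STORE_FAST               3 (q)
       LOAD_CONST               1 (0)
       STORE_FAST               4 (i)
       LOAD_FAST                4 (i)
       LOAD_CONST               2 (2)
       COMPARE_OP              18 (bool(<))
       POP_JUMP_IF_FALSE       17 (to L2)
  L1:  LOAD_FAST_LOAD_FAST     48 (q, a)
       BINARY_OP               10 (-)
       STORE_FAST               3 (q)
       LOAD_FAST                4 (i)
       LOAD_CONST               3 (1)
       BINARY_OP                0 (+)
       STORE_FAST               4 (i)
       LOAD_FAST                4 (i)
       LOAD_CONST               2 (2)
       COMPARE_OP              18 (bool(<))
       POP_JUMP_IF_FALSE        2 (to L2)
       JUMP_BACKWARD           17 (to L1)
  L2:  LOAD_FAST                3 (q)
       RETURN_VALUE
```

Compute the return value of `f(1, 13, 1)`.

LOAD_FAST_LOAD_FAST a,a → push 1,1. Stack: [1, 1]
BINARY_OP - → 1 - 1 = 0. Stack: [0]
STORE_FAST q → q=0. Stack: []
LOAD_CONST → push 0. Stack: [0]
STORE_FAST i → i=0. Stack: []
LOAD_FAST i → push 0. Stack: [0]
LOAD_CONST → push 2. Stack: [0, 2]
COMPARE_OP bool(<) → 0 vs 2 = True. Stack: [True]
POP_JUMP_IF_FALSE → pop True; no jump. Stack: []
LOAD_FAST_LOAD_FAST q,a → push 0,1. Stack: [0, 1]
BINARY_OP - → 0 - 1 = -1. Stack: [-1]
STORE_FAST q → q=-1. Stack: []
LOAD_FAST i → push 0. Stack: [0]
LOAD_CONST → push 1. Stack: [0, 1]
BINARY_OP + → 0 + 1 = 1. Stack: [1]
STORE_FAST i → i=1. Stack: []
LOAD_FAST i → push 1. Stack: [1]
LOAD_CONST → push 2. Stack: [1, 2]
COMPARE_OP bool(<) → 1 vs 2 = True. Stack: [True]
POP_JUMP_IF_FALSE → pop True; no jump. Stack: []
LOAD_FAST_LOAD_FAST q,a → push -1,1. Stack: [-1, 1]
BINARY_OP - → -1 - 1 = -2. Stack: [-2]
STORE_FAST q → q=-2. Stack: []
LOAD_FAST i → push 1. Stack: [1]
LOAD_CONST → push 1. Stack: [1, 1]
BINARY_OP + → 1 + 1 = 2. Stack: [2]
STORE_FAST i → i=2. Stack: []
LOAD_FAST i → push 2. Stack: [2]
LOAD_CONST → push 2. Stack: [2, 2]
COMPARE_OP bool(<) → 2 vs 2 = False. Stack: [False]
POP_JUMP_IF_FALSE → pop False; jump. Stack: []
LOAD_FAST q → push -2. Stack: [-2]
RETURN_VALUE → return -2.

-2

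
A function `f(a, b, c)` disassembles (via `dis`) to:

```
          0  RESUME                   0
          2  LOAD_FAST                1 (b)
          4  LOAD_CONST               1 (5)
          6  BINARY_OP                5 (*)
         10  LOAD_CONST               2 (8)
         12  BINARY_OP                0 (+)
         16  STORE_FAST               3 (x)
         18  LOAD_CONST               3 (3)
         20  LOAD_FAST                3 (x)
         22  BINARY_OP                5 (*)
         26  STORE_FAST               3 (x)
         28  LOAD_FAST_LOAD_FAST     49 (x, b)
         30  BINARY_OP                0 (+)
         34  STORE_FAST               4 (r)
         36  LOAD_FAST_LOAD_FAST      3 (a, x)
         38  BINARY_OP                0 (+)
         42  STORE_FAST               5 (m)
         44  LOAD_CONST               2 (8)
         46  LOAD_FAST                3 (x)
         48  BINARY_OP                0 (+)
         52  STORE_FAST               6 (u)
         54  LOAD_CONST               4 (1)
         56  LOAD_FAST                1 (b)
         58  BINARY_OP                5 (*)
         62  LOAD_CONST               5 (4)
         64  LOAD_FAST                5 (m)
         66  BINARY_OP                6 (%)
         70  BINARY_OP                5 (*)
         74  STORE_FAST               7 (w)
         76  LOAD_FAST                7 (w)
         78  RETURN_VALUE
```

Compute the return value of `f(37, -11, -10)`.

LOAD_FAST b → push -11. Stack: [-11]
LOAD_CONST → push 5. Stack: [-11, 5]
BINARY_OP * → -11 * 5 = -55. Stack: [-55]
LOAD_CONST → push 8. Stack: [-55, 8]
BINARY_OP + → -55 + 8 = -47. Stack: [-47]
STORE_FAST x → x=-47. Stack: []
LOAD_CONST → push 3. Stack: [3]
LOAD_FAST x → push -47. Stack: [3, -47]
BINARY_OP * → 3 * -47 = -141. Stack: [-141]
STORE_FAST x → x=-141. Stack: []
LOAD_FAST_LOAD_FAST x,b → push -141,-11. Stack: [-141, -11]
BINARY_OP + → -141 + -11 = -152. Stack: [-152]
STORE_FAST r → r=-152. Stack: []
LOAD_FAST_LOAD_FAST a,x → push 37,-141. Stack: [37, -141]
BINARY_OP + → 37 + -141 = -104. Stack: [-104]
STORE_FAST m → m=-104. Stack: []
LOAD_CONST → push 8. Stack: [8]
LOAD_FAST x → push -141. Stack: [8, -141]
BINARY_OP + → 8 + -141 = -133. Stack: [-133]
STORE_FAST u → u=-133. Stack: []
LOAD_CONST → push 1. Stack: [1]
LOAD_FAST b → push -11. Stack: [1, -11]
BINARY_OP * → 1 * -11 = -11. Stack: [-11]
LOAD_CONST → push 4. Stack: [-11, 4]
LOAD_FAST m → push -104. Stack: [-11, 4, -104]
BINARY_OP % → 4 % -104 = -100. Stack: [-11, -100]
BINARY_OP * → -11 * -100 = 1100. Stack: [1100]
STORE_FAST w → w=1100. Stack: []
LOAD_FAST w → push 1100. Stack: [1100]
RETURN_VALUE → return 1100.

1100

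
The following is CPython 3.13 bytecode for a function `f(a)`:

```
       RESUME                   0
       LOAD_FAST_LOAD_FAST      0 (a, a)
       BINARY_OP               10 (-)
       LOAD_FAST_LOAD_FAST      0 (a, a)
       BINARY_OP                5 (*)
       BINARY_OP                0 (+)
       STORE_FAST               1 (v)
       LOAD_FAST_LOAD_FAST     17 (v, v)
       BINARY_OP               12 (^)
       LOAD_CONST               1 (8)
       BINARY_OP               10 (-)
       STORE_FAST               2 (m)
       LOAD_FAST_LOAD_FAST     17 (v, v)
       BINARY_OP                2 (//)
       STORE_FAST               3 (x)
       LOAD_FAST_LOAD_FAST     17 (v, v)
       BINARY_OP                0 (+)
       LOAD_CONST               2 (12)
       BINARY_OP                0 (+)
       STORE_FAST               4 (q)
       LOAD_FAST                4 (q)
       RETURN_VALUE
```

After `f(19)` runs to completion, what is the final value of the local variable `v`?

361

LOAD_FAST_LOAD_FAST a,a → push 19,19. Stack: [19, 19]
BINARY_OP - → 19 - 19 = 0. Stack: [0]
LOAD_FAST_LOAD_FAST a,a → push 19,19. Stack: [0, 19, 19]
BINARY_OP * → 19 * 19 = 361. Stack: [0, 361]
BINARY_OP + → 0 + 361 = 361. Stack: [361]
STORE_FAST v → v=361. Stack: []
LOAD_FAST_LOAD_FAST v,v → push 361,361. Stack: [361, 361]
BINARY_OP ^ → 361 ^ 361 = 0. Stack: [0]
LOAD_CONST → push 8. Stack: [0, 8]
BINARY_OP - → 0 - 8 = -8. Stack: [-8]
STORE_FAST m → m=-8. Stack: []
LOAD_FAST_LOAD_FAST v,v → push 361,361. Stack: [361, 361]
BINARY_OP // → 361 // 361 = 1. Stack: [1]
STORE_FAST x → x=1. Stack: []
LOAD_FAST_LOAD_FAST v,v → push 361,361. Stack: [361, 361]
BINARY_OP + → 361 + 361 = 722. Stack: [722]
LOAD_CONST → push 12. Stack: [722, 12]
BINARY_OP + → 722 + 12 = 734. Stack: [734]
STORE_FAST q → q=734. Stack: []
LOAD_FAST q → push 734. Stack: [734]
RETURN_VALUE → return 734.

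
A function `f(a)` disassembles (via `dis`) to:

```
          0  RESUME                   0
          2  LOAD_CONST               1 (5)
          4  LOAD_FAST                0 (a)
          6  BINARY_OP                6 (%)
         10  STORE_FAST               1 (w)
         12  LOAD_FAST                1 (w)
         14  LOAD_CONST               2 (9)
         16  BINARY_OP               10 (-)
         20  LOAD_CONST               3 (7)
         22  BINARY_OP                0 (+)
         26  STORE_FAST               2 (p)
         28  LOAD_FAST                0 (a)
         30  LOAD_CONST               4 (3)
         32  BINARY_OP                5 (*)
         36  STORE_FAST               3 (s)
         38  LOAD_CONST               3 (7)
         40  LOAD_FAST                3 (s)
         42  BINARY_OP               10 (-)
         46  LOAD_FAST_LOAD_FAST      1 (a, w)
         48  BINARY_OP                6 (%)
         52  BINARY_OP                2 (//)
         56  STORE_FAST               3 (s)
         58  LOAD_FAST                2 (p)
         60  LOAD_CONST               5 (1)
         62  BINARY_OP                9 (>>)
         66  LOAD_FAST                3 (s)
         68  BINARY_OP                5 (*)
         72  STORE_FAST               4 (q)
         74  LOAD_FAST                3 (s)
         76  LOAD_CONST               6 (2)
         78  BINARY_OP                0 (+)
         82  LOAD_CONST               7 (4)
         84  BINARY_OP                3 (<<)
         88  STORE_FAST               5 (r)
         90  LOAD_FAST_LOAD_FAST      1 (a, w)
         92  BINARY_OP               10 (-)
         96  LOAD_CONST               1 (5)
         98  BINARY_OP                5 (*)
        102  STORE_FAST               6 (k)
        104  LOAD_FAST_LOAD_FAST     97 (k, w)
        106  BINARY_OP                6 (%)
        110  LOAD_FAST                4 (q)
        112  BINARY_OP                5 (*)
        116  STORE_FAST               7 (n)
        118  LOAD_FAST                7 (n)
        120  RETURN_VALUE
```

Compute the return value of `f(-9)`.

-102

LOAD_CONST → push 5. Stack: [5]
LOAD_FAST a → push -9. Stack: [5, -9]
BINARY_OP % → 5 % -9 = -4. Stack: [-4]
STORE_FAST w → w=-4. Stack: []
LOAD_FAST w → push -4. Stack: [-4]
LOAD_CONST → push 9. Stack: [-4, 9]
BINARY_OP - → -4 - 9 = -13. Stack: [-13]
LOAD_CONST → push 7. Stack: [-13, 7]
BINARY_OP + → -13 + 7 = -6. Stack: [-6]
STORE_FAST p → p=-6. Stack: []
LOAD_FAST a → push -9. Stack: [-9]
LOAD_CONST → push 3. Stack: [-9, 3]
BINARY_OP * → -9 * 3 = -27. Stack: [-27]
STORE_FAST s → s=-27. Stack: []
LOAD_CONST → push 7. Stack: [7]
LOAD_FAST s → push -27. Stack: [7, -27]
BINARY_OP - → 7 - -27 = 34. Stack: [34]
LOAD_FAST_LOAD_FAST a,w → push -9,-4. Stack: [34, -9, -4]
BINARY_OP % → -9 % -4 = -1. Stack: [34, -1]
BINARY_OP // → 34 // -1 = -34. Stack: [-34]
STORE_FAST s → s=-34. Stack: []
LOAD_FAST p → push -6. Stack: [-6]
LOAD_CONST → push 1. Stack: [-6, 1]
BINARY_OP >> → -6 >> 1 = -3. Stack: [-3]
LOAD_FAST s → push -34. Stack: [-3, -34]
BINARY_OP * → -3 * -34 = 102. Stack: [102]
STORE_FAST q → q=102. Stack: []
LOAD_FAST s → push -34. Stack: [-34]
LOAD_CONST → push 2. Stack: [-34, 2]
BINARY_OP + → -34 + 2 = -32. Stack: [-32]
LOAD_CONST → push 4. Stack: [-32, 4]
BINARY_OP << → -32 << 4 = -512. Stack: [-512]
STORE_FAST r → r=-512. Stack: []
LOAD_FAST_LOAD_FAST a,w → push -9,-4. Stack: [-9, -4]
BINARY_OP - → -9 - -4 = -5. Stack: [-5]
LOAD_CONST → push 5. Stack: [-5, 5]
BINARY_OP * → -5 * 5 = -25. Stack: [-25]
STORE_FAST k → k=-25. Stack: []
LOAD_FAST_LOAD_FAST k,w → push -25,-4. Stack: [-25, -4]
BINARY_OP % → -25 % -4 = -1. Stack: [-1]
LOAD_FAST q → push 102. Stack: [-1, 102]
BINARY_OP * → -1 * 102 = -102. Stack: [-102]
STORE_FAST n → n=-102. Stack: []
LOAD_FAST n → push -102. Stack: [-102]
RETURN_VALUE → return -102.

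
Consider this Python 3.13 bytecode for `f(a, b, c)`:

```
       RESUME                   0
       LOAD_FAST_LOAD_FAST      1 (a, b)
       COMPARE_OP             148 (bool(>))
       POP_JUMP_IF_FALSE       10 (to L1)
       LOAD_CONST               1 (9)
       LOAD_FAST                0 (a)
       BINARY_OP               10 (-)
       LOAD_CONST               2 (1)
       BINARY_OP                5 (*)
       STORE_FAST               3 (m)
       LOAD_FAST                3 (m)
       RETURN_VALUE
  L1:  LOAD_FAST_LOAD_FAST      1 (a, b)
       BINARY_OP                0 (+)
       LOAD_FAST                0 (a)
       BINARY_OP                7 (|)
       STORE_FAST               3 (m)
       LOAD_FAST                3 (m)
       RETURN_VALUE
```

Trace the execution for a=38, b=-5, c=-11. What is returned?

-29

LOAD_FAST_LOAD_FAST a,b → push 38,-5. Stack: [38, -5]
COMPARE_OP bool(>) → 38 vs -5 = True. Stack: [True]
POP_JUMP_IF_FALSE → pop True; no jump. Stack: []
LOAD_CONST → push 9. Stack: [9]
LOAD_FAST a → push 38. Stack: [9, 38]
BINARY_OP - → 9 - 38 = -29. Stack: [-29]
LOAD_CONST → push 1. Stack: [-29, 1]
BINARY_OP * → -29 * 1 = -29. Stack: [-29]
STORE_FAST m → m=-29. Stack: []
LOAD_FAST m → push -29. Stack: [-29]
RETURN_VALUE → return -29.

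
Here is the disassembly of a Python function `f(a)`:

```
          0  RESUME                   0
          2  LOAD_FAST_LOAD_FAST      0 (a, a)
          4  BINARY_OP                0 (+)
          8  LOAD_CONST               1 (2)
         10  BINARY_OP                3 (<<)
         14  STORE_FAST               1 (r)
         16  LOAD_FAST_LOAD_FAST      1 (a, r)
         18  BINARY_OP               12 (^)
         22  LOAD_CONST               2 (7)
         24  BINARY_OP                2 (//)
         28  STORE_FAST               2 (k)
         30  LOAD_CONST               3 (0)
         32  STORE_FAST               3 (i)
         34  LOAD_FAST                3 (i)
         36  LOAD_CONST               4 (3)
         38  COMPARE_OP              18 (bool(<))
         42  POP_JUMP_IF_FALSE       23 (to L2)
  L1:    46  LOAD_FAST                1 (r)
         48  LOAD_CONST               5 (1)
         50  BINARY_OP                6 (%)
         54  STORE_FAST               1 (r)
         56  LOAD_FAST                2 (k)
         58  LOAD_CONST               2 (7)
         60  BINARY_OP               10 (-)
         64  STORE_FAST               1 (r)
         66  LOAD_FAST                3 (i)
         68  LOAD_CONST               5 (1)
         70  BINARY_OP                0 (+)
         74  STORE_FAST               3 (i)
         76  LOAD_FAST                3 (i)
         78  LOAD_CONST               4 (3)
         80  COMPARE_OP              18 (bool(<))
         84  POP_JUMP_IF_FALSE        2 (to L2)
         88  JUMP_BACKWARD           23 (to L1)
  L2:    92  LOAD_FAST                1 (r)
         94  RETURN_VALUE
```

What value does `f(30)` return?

27

LOAD_FAST_LOAD_FAST a,a → push 30,30. Stack: [30, 30]
BINARY_OP + → 30 + 30 = 60. Stack: [60]
LOAD_CONST → push 2. Stack: [60, 2]
BINARY_OP << → 60 << 2 = 240. Stack: [240]
STORE_FAST r → r=240. Stack: []
LOAD_FAST_LOAD_FAST a,r → push 30,240. Stack: [30, 240]
BINARY_OP ^ → 30 ^ 240 = 238. Stack: [238]
LOAD_CONST → push 7. Stack: [238, 7]
BINARY_OP // → 238 // 7 = 34. Stack: [34]
STORE_FAST k → k=34. Stack: []
LOAD_CONST → push 0. Stack: [0]
STORE_FAST i → i=0. Stack: []
LOAD_FAST i → push 0. Stack: [0]
LOAD_CONST → push 3. Stack: [0, 3]
COMPARE_OP bool(<) → 0 vs 3 = True. Stack: [True]
POP_JUMP_IF_FALSE → pop True; no jump. Stack: []
LOAD_FAST r → push 240. Stack: [240]
LOAD_CONST → push 1. Stack: [240, 1]
BINARY_OP % → 240 % 1 = 0. Stack: [0]
STORE_FAST r → r=0. Stack: []
LOAD_FAST k → push 34. Stack: [34]
LOAD_CONST → push 7. Stack: [34, 7]
BINARY_OP - → 34 - 7 = 27. Stack: [27]
STORE_FAST r → r=27. Stack: []
LOAD_FAST i → push 0. Stack: [0]
LOAD_CONST → push 1. Stack: [0, 1]
BINARY_OP + → 0 + 1 = 1. Stack: [1]
STORE_FAST i → i=1. Stack: []
LOAD_FAST i → push 1. Stack: [1]
LOAD_CONST → push 3. Stack: [1, 3]
COMPARE_OP bool(<) → 1 vs 3 = True. Stack: [True]
POP_JUMP_IF_FALSE → pop True; no jump. Stack: []
LOAD_FAST r → push 27. Stack: [27]
LOAD_CONST → push 1. Stack: [27, 1]
BINARY_OP % → 27 % 1 = 0. Stack: [0]
STORE_FAST r → r=0. Stack: []
LOAD_FAST k → push 34. Stack: [34]
LOAD_CONST → push 7. Stack: [34, 7]
BINARY_OP - → 34 - 7 = 27. Stack: [27]
STORE_FAST r → r=27. Stack: []
LOAD_FAST i → push 1. Stack: [1]
LOAD_CONST → push 1. Stack: [1, 1]
BINARY_OP + → 1 + 1 = 2. Stack: [2]
STORE_FAST i → i=2. Stack: []
LOAD_FAST i → push 2. Stack: [2]
LOAD_CONST → push 3. Stack: [2, 3]
COMPARE_OP bool(<) → 2 vs 3 = True. Stack: [True]
POP_JUMP_IF_FALSE → pop True; no jump. Stack: []
LOAD_FAST r → push 27. Stack: [27]
LOAD_CONST → push 1. Stack: [27, 1]
BINARY_OP % → 27 % 1 = 0. Stack: [0]
STORE_FAST r → r=0. Stack: []
LOAD_FAST k → push 34. Stack: [34]
LOAD_CONST → push 7. Stack: [34, 7]
BINARY_OP - → 34 - 7 = 27. Stack: [27]
STORE_FAST r → r=27. Stack: []
LOAD_FAST i → push 2. Stack: [2]
LOAD_CONST → push 1. Stack: [2, 1]
BINARY_OP + → 2 + 1 = 3. Stack: [3]
STORE_FAST i → i=3. Stack: []
LOAD_FAST i → push 3. Stack: [3]
LOAD_CONST → push 3. Stack: [3, 3]
COMPARE_OP bool(<) → 3 vs 3 = False. Stack: [False]
POP_JUMP_IF_FALSE → pop False; jump. Stack: []
LOAD_FAST r → push 27. Stack: [27]
RETURN_VALUE → return 27.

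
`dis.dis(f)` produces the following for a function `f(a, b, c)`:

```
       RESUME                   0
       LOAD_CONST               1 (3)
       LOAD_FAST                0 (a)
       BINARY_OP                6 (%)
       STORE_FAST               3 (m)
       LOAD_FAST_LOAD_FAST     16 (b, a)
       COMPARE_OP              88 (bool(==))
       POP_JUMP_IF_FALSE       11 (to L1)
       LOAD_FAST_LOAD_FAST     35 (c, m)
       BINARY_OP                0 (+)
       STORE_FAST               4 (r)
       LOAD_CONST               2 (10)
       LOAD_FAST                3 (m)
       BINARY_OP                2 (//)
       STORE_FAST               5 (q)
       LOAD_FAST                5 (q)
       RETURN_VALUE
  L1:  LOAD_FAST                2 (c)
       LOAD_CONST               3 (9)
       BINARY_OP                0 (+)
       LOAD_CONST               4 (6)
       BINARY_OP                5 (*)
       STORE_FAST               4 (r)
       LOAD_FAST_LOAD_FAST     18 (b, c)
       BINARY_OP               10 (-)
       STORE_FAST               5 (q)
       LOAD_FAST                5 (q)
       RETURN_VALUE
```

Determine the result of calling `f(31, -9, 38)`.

-47

LOAD_CONST → push 3. Stack: [3]
LOAD_FAST a → push 31. Stack: [3, 31]
BINARY_OP % → 3 % 31 = 3. Stack: [3]
STORE_FAST m → m=3. Stack: []
LOAD_FAST_LOAD_FAST b,a → push -9,31. Stack: [-9, 31]
COMPARE_OP bool(==) → -9 vs 31 = False. Stack: [False]
POP_JUMP_IF_FALSE → pop False; jump. Stack: []
LOAD_FAST c → push 38. Stack: [38]
LOAD_CONST → push 9. Stack: [38, 9]
BINARY_OP + → 38 + 9 = 47. Stack: [47]
LOAD_CONST → push 6. Stack: [47, 6]
BINARY_OP * → 47 * 6 = 282. Stack: [282]
STORE_FAST r → r=282. Stack: []
LOAD_FAST_LOAD_FAST b,c → push -9,38. Stack: [-9, 38]
BINARY_OP - → -9 - 38 = -47. Stack: [-47]
STORE_FAST q → q=-47. Stack: []
LOAD_FAST q → push -47. Stack: [-47]
RETURN_VALUE → return -47.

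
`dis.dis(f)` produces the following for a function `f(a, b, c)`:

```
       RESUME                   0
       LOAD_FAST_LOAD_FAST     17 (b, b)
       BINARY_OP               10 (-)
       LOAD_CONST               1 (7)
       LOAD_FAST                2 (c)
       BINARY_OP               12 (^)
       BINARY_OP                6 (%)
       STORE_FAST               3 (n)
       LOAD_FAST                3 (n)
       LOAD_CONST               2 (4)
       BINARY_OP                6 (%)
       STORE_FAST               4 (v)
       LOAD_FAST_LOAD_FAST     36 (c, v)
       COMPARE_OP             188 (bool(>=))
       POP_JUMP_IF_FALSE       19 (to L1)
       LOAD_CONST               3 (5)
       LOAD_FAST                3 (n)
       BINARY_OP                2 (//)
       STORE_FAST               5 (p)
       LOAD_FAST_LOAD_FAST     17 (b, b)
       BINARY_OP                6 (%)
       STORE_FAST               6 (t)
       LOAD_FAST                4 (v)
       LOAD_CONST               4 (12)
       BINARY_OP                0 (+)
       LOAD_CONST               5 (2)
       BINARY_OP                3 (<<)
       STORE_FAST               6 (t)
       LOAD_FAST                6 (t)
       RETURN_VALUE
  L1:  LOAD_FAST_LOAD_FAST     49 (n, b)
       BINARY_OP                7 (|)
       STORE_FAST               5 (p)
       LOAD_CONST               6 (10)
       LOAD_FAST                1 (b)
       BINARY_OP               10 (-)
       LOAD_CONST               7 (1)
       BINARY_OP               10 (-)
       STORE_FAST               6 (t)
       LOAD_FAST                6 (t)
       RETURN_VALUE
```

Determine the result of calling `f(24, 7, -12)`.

2

LOAD_FAST_LOAD_FAST b,b → push 7,7. Stack: [7, 7]
BINARY_OP - → 7 - 7 = 0. Stack: [0]
LOAD_CONST → push 7. Stack: [0, 7]
LOAD_FAST c → push -12. Stack: [0, 7, -12]
BINARY_OP ^ → 7 ^ -12 = -13. Stack: [0, -13]
BINARY_OP % → 0 % -13 = 0. Stack: [0]
STORE_FAST n → n=0. Stack: []
LOAD_FAST n → push 0. Stack: [0]
LOAD_CONST → push 4. Stack: [0, 4]
BINARY_OP % → 0 % 4 = 0. Stack: [0]
STORE_FAST v → v=0. Stack: []
LOAD_FAST_LOAD_FAST c,v → push -12,0. Stack: [-12, 0]
COMPARE_OP bool(>=) → -12 vs 0 = False. Stack: [False]
POP_JUMP_IF_FALSE → pop False; jump. Stack: []
LOAD_FAST_LOAD_FAST n,b → push 0,7. Stack: [0, 7]
BINARY_OP | → 0 | 7 = 7. Stack: [7]
STORE_FAST p → p=7. Stack: []
LOAD_CONST → push 10. Stack: [10]
LOAD_FAST b → push 7. Stack: [10, 7]
BINARY_OP - → 10 - 7 = 3. Stack: [3]
LOAD_CONST → push 1. Stack: [3, 1]
BINARY_OP - → 3 - 1 = 2. Stack: [2]
STORE_FAST t → t=2. Stack: []
LOAD_FAST t → push 2. Stack: [2]
RETURN_VALUE → return 2.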